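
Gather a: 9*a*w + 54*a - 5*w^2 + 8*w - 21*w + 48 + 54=a*(9*w + 54) - 5*w^2 - 13*w + 102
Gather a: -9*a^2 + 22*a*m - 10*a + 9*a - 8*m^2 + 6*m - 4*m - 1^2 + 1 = -9*a^2 + a*(22*m - 1) - 8*m^2 + 2*m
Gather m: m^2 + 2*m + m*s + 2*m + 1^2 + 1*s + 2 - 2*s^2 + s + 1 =m^2 + m*(s + 4) - 2*s^2 + 2*s + 4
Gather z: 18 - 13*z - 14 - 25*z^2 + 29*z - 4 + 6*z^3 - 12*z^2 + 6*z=6*z^3 - 37*z^2 + 22*z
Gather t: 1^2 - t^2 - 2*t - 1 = -t^2 - 2*t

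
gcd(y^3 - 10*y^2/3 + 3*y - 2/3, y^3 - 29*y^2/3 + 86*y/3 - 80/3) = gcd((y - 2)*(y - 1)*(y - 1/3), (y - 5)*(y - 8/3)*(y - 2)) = y - 2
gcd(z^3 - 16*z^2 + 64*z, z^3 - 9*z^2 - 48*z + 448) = z^2 - 16*z + 64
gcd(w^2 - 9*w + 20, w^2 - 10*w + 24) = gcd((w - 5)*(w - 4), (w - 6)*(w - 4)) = w - 4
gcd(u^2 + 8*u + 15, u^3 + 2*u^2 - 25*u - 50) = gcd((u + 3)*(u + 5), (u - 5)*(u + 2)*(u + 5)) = u + 5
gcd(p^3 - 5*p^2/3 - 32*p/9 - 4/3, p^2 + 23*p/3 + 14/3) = p + 2/3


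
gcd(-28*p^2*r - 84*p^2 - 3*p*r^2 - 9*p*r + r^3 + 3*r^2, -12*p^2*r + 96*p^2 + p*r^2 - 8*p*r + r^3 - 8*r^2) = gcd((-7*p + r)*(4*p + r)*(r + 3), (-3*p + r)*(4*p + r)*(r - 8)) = 4*p + r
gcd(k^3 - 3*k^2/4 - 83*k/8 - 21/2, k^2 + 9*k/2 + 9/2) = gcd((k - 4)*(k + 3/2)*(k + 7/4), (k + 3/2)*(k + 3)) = k + 3/2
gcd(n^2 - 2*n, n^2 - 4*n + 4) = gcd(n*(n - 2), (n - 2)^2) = n - 2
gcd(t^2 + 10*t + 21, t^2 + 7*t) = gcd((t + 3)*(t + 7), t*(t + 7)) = t + 7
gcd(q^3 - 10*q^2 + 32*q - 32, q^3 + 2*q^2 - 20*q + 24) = q - 2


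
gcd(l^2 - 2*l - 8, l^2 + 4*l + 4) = l + 2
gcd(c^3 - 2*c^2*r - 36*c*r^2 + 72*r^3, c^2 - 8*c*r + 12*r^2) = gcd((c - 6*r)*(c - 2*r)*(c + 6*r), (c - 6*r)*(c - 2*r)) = c^2 - 8*c*r + 12*r^2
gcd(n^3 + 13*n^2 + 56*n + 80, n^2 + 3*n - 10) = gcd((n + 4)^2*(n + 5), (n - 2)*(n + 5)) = n + 5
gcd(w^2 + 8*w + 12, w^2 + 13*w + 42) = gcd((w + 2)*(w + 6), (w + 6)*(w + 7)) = w + 6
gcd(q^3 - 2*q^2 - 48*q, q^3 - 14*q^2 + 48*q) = q^2 - 8*q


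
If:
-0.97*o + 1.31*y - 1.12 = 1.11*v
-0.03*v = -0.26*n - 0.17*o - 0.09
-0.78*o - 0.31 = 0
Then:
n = 0.136174636174636*y - 0.162641931872701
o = -0.40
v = 1.18018018018018*y - 0.661700161700162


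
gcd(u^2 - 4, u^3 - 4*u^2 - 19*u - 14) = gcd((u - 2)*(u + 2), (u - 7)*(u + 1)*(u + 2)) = u + 2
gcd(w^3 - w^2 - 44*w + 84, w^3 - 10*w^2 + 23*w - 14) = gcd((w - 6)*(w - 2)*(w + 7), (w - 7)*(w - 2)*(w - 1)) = w - 2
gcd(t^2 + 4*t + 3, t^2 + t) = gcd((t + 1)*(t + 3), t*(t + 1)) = t + 1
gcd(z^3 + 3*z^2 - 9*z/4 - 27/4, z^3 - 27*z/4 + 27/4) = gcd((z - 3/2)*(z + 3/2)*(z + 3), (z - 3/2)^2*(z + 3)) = z^2 + 3*z/2 - 9/2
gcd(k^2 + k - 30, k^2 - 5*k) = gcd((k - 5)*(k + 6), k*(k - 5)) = k - 5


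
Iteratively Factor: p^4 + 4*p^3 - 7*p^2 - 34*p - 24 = (p + 2)*(p^3 + 2*p^2 - 11*p - 12) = (p + 2)*(p + 4)*(p^2 - 2*p - 3) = (p - 3)*(p + 2)*(p + 4)*(p + 1)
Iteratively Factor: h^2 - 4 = (h - 2)*(h + 2)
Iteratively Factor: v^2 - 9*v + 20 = (v - 5)*(v - 4)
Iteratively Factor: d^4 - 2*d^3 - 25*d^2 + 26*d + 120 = (d + 2)*(d^3 - 4*d^2 - 17*d + 60) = (d - 5)*(d + 2)*(d^2 + d - 12) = (d - 5)*(d + 2)*(d + 4)*(d - 3)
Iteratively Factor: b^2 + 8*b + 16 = (b + 4)*(b + 4)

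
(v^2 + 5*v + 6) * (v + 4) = v^3 + 9*v^2 + 26*v + 24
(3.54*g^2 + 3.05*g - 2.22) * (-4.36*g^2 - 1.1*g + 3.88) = -15.4344*g^4 - 17.192*g^3 + 20.0594*g^2 + 14.276*g - 8.6136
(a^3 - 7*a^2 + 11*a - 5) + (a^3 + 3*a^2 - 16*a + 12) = 2*a^3 - 4*a^2 - 5*a + 7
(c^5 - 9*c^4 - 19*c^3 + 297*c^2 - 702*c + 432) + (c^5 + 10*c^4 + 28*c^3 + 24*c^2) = 2*c^5 + c^4 + 9*c^3 + 321*c^2 - 702*c + 432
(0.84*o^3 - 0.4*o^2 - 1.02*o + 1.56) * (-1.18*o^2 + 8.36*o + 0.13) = -0.9912*o^5 + 7.4944*o^4 - 2.0312*o^3 - 10.42*o^2 + 12.909*o + 0.2028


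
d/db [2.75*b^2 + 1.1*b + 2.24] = 5.5*b + 1.1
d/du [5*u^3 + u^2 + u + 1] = 15*u^2 + 2*u + 1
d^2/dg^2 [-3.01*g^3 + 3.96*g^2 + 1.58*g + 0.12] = 7.92 - 18.06*g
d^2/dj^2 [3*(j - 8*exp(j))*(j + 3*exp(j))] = -15*j*exp(j) - 288*exp(2*j) - 30*exp(j) + 6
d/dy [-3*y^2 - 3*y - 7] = -6*y - 3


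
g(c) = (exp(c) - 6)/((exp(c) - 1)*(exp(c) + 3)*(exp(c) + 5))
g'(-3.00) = 0.01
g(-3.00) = 0.41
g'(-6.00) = 0.00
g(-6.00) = 0.40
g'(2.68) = -0.00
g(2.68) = 0.00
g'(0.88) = 0.20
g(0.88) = -0.06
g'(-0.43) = 1.07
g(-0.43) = 0.74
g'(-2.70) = 0.01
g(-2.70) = 0.41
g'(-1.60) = 0.05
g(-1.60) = 0.44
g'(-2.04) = 0.03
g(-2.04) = 0.42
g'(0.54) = 0.65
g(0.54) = -0.19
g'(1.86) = 0.01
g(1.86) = 0.00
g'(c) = -(exp(c) - 6)*exp(c)/((exp(c) - 1)*(exp(c) + 3)*(exp(c) + 5)^2) - (exp(c) - 6)*exp(c)/((exp(c) - 1)*(exp(c) + 3)^2*(exp(c) + 5)) - (exp(c) - 6)*exp(c)/((exp(c) - 1)^2*(exp(c) + 3)*(exp(c) + 5)) + exp(c)/((exp(c) - 1)*(exp(c) + 3)*(exp(c) + 5))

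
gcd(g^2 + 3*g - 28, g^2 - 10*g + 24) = g - 4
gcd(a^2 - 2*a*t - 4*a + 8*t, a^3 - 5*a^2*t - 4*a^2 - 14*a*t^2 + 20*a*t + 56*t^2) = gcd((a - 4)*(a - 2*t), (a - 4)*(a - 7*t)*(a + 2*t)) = a - 4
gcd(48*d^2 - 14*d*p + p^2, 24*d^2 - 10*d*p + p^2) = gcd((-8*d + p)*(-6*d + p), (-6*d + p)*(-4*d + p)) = -6*d + p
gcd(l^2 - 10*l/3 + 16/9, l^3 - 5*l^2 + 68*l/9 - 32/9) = l - 8/3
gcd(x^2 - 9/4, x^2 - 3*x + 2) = 1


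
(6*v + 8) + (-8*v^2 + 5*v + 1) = -8*v^2 + 11*v + 9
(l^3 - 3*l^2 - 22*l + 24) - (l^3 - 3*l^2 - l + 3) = 21 - 21*l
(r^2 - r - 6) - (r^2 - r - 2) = -4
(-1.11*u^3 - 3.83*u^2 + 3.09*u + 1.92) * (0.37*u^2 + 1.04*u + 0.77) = -0.4107*u^5 - 2.5715*u^4 - 3.6946*u^3 + 0.9749*u^2 + 4.3761*u + 1.4784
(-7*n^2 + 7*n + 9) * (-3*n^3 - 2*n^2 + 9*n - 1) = 21*n^5 - 7*n^4 - 104*n^3 + 52*n^2 + 74*n - 9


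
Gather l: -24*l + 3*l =-21*l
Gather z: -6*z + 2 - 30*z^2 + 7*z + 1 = -30*z^2 + z + 3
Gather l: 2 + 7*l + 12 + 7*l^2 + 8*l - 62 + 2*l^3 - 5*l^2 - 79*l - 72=2*l^3 + 2*l^2 - 64*l - 120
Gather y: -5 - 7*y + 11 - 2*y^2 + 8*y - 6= -2*y^2 + y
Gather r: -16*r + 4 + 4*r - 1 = 3 - 12*r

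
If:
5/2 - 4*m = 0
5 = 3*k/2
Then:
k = 10/3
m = 5/8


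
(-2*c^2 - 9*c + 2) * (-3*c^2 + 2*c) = 6*c^4 + 23*c^3 - 24*c^2 + 4*c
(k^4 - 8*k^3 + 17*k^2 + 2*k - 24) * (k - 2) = k^5 - 10*k^4 + 33*k^3 - 32*k^2 - 28*k + 48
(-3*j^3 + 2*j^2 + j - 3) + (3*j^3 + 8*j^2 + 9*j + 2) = 10*j^2 + 10*j - 1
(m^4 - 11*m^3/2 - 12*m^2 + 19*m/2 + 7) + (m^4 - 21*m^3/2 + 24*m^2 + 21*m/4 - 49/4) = 2*m^4 - 16*m^3 + 12*m^2 + 59*m/4 - 21/4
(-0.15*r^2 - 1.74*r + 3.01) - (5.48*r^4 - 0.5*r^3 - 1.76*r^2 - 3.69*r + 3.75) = -5.48*r^4 + 0.5*r^3 + 1.61*r^2 + 1.95*r - 0.74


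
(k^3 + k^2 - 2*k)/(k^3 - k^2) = (k + 2)/k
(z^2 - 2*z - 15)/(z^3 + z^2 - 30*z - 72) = (z - 5)/(z^2 - 2*z - 24)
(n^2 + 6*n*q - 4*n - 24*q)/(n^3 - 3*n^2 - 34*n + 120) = (n + 6*q)/(n^2 + n - 30)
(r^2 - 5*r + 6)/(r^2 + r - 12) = (r - 2)/(r + 4)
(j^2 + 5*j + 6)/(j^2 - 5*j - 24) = (j + 2)/(j - 8)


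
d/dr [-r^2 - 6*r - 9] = -2*r - 6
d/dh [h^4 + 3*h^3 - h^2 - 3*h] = 4*h^3 + 9*h^2 - 2*h - 3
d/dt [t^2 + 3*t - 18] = 2*t + 3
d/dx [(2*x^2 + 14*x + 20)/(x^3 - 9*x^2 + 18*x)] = 2*(-x^4 - 14*x^3 + 51*x^2 + 180*x - 180)/(x^2*(x^4 - 18*x^3 + 117*x^2 - 324*x + 324))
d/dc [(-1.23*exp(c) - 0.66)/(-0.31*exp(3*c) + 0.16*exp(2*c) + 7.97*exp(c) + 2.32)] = (-0.7626*exp(3*c) - 0.417*exp(2*c) + 0.2112*exp(c) + 2.4066)*exp(c)/(0.0961*exp(6*c) - 0.0992*exp(5*c) - 4.9158*exp(4*c) + 1.112*exp(3*c) + 64.2633*exp(2*c) + 36.9808*exp(c) + 5.3824)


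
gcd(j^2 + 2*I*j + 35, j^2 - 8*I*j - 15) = j - 5*I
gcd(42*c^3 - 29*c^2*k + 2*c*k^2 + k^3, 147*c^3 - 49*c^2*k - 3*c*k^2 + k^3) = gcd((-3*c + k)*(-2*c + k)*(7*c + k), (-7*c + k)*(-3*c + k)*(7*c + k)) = 21*c^2 - 4*c*k - k^2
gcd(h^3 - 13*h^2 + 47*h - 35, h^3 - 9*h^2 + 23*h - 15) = h^2 - 6*h + 5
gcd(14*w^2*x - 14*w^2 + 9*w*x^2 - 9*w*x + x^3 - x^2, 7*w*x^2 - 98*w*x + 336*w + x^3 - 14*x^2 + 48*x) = 7*w + x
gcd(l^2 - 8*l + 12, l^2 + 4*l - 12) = l - 2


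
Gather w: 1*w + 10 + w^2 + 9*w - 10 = w^2 + 10*w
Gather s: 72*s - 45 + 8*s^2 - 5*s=8*s^2 + 67*s - 45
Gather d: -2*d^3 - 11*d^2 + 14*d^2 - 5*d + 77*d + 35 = -2*d^3 + 3*d^2 + 72*d + 35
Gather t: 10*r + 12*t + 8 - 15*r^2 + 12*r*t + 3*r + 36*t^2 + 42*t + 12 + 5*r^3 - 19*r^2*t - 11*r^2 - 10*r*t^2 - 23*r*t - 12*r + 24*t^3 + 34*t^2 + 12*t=5*r^3 - 26*r^2 + r + 24*t^3 + t^2*(70 - 10*r) + t*(-19*r^2 - 11*r + 66) + 20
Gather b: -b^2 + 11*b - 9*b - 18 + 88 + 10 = -b^2 + 2*b + 80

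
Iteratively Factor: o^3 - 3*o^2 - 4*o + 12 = (o + 2)*(o^2 - 5*o + 6) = (o - 3)*(o + 2)*(o - 2)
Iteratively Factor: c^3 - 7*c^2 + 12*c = (c)*(c^2 - 7*c + 12) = c*(c - 4)*(c - 3)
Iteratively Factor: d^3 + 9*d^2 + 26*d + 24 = (d + 3)*(d^2 + 6*d + 8) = (d + 3)*(d + 4)*(d + 2)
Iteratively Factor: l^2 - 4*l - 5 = (l + 1)*(l - 5)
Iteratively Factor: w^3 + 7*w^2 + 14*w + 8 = (w + 2)*(w^2 + 5*w + 4) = (w + 2)*(w + 4)*(w + 1)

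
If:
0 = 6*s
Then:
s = 0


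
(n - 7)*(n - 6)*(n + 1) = n^3 - 12*n^2 + 29*n + 42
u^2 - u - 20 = (u - 5)*(u + 4)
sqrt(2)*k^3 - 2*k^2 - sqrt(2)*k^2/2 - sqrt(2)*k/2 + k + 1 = (k - 1)*(k - sqrt(2))*(sqrt(2)*k + sqrt(2)/2)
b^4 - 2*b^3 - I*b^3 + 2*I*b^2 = b^2*(b - 2)*(b - I)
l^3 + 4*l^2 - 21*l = l*(l - 3)*(l + 7)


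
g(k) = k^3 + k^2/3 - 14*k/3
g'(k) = 3*k^2 + 2*k/3 - 14/3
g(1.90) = -0.80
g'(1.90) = 7.43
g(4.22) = 61.39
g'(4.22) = 51.57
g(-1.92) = 3.11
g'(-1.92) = 5.11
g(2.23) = 2.34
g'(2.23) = 11.74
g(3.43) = 28.27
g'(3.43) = 32.91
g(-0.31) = 1.45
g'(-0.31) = -4.59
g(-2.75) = -5.44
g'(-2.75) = 16.19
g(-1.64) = 4.14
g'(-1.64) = 2.31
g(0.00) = 0.00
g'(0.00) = -4.67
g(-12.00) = -1624.00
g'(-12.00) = 419.33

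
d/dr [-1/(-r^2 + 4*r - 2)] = 2*(2 - r)/(r^2 - 4*r + 2)^2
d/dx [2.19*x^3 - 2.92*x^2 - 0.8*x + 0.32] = 6.57*x^2 - 5.84*x - 0.8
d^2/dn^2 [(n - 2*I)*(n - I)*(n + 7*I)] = 6*n + 8*I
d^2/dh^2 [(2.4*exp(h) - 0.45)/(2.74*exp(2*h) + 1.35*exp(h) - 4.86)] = (18.01824*exp(4*h) - 22.39128*exp(3*h) + 186.76251*exp(2*h) - 9.043245*exp(h) + 53.73459)*exp(h)/(20.570824*exp(6*h) + 30.40578*exp(5*h) - 94.479858*exp(4*h) - 105.402465*exp(3*h) + 167.581062*exp(2*h) + 95.65938*exp(h) - 114.791256)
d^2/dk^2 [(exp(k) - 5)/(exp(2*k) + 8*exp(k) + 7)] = (exp(4*k) - 28*exp(3*k) - 162*exp(2*k) - 236*exp(k) + 329)*exp(k)/(exp(6*k) + 24*exp(5*k) + 213*exp(4*k) + 848*exp(3*k) + 1491*exp(2*k) + 1176*exp(k) + 343)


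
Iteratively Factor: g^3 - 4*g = (g)*(g^2 - 4) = g*(g - 2)*(g + 2)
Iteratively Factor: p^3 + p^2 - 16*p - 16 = (p - 4)*(p^2 + 5*p + 4) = (p - 4)*(p + 4)*(p + 1)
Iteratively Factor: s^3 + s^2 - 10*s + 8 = (s - 1)*(s^2 + 2*s - 8) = (s - 1)*(s + 4)*(s - 2)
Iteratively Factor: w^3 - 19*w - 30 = (w - 5)*(w^2 + 5*w + 6) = (w - 5)*(w + 2)*(w + 3)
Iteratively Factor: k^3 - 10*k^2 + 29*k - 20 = (k - 5)*(k^2 - 5*k + 4) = (k - 5)*(k - 1)*(k - 4)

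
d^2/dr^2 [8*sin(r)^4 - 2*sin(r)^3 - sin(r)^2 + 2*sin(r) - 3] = -128*sin(r)^4 + 18*sin(r)^3 + 100*sin(r)^2 - 14*sin(r) - 2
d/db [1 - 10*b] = -10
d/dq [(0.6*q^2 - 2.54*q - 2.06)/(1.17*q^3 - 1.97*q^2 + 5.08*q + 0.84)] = (-0.702*q^4 + 5.9436*q^3 + 5.2748*q^2 - 7.1084*q + 8.3312)/(1.3689*q^6 - 4.6098*q^5 + 15.7681*q^4 - 18.0496*q^3 + 22.4968*q^2 + 8.5344*q + 0.7056)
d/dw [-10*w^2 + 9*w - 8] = 9 - 20*w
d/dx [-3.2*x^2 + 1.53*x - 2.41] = 1.53 - 6.4*x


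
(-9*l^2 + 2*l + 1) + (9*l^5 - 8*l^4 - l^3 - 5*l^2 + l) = 9*l^5 - 8*l^4 - l^3 - 14*l^2 + 3*l + 1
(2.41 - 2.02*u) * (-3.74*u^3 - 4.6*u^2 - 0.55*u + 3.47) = 7.5548*u^4 + 0.278599999999999*u^3 - 9.975*u^2 - 8.3349*u + 8.3627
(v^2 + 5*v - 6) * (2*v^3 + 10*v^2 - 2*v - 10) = 2*v^5 + 20*v^4 + 36*v^3 - 80*v^2 - 38*v + 60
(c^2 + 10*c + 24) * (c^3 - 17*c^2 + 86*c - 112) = c^5 - 7*c^4 - 60*c^3 + 340*c^2 + 944*c - 2688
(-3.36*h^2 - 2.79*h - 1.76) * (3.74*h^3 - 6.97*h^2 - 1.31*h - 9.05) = -12.5664*h^5 + 12.9846*h^4 + 17.2655*h^3 + 46.3301*h^2 + 27.5551*h + 15.928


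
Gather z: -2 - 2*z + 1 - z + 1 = -3*z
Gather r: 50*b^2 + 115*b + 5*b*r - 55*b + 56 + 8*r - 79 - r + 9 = 50*b^2 + 60*b + r*(5*b + 7) - 14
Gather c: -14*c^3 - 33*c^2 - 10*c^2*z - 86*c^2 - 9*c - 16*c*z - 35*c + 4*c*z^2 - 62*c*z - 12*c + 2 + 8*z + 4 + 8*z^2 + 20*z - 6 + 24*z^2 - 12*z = -14*c^3 + c^2*(-10*z - 119) + c*(4*z^2 - 78*z - 56) + 32*z^2 + 16*z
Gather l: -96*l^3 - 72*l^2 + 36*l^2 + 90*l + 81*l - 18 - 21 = -96*l^3 - 36*l^2 + 171*l - 39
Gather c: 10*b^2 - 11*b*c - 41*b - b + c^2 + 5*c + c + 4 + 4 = 10*b^2 - 42*b + c^2 + c*(6 - 11*b) + 8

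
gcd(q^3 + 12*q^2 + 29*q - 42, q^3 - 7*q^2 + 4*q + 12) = 1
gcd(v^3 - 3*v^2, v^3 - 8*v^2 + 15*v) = v^2 - 3*v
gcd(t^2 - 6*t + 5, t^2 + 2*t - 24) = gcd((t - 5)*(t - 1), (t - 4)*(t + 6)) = 1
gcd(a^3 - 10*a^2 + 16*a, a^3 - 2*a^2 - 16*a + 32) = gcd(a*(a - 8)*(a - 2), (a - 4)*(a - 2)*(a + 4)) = a - 2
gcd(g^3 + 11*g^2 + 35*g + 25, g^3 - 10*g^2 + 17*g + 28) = g + 1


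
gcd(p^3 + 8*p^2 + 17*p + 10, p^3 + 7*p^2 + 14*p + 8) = p^2 + 3*p + 2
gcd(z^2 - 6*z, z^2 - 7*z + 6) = z - 6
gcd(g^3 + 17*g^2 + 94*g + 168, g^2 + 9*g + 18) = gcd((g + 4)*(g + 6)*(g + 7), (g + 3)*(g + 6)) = g + 6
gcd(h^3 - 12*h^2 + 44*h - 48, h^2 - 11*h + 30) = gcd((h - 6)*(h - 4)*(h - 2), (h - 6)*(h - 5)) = h - 6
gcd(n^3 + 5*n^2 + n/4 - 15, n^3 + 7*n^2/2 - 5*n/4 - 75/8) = n^2 + n - 15/4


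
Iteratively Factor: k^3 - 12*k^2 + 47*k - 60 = (k - 4)*(k^2 - 8*k + 15) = (k - 4)*(k - 3)*(k - 5)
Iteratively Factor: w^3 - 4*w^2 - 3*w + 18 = (w - 3)*(w^2 - w - 6) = (w - 3)*(w + 2)*(w - 3)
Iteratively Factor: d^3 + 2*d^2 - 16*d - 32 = (d - 4)*(d^2 + 6*d + 8) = (d - 4)*(d + 4)*(d + 2)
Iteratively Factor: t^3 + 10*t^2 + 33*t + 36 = (t + 4)*(t^2 + 6*t + 9) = (t + 3)*(t + 4)*(t + 3)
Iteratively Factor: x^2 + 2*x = (x)*(x + 2)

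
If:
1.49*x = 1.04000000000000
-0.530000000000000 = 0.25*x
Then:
No Solution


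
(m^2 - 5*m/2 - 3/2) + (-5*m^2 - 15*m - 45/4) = -4*m^2 - 35*m/2 - 51/4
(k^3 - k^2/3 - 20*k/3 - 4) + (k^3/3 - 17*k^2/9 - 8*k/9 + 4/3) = 4*k^3/3 - 20*k^2/9 - 68*k/9 - 8/3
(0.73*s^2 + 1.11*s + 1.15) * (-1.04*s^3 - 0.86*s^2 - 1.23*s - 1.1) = -0.7592*s^5 - 1.7822*s^4 - 3.0485*s^3 - 3.1573*s^2 - 2.6355*s - 1.265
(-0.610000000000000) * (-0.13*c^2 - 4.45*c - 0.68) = 0.0793*c^2 + 2.7145*c + 0.4148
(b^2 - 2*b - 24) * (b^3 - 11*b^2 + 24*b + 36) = b^5 - 13*b^4 + 22*b^3 + 252*b^2 - 648*b - 864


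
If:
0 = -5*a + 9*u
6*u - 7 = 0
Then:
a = 21/10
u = 7/6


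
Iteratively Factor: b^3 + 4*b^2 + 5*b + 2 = (b + 1)*(b^2 + 3*b + 2) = (b + 1)^2*(b + 2)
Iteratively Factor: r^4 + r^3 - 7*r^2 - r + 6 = (r + 3)*(r^3 - 2*r^2 - r + 2) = (r - 2)*(r + 3)*(r^2 - 1) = (r - 2)*(r + 1)*(r + 3)*(r - 1)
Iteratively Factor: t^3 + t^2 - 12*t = (t + 4)*(t^2 - 3*t) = t*(t + 4)*(t - 3)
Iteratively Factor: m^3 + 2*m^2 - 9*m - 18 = (m + 2)*(m^2 - 9) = (m + 2)*(m + 3)*(m - 3)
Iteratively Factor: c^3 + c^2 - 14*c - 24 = (c - 4)*(c^2 + 5*c + 6) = (c - 4)*(c + 2)*(c + 3)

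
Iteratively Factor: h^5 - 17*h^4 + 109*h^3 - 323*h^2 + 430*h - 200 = (h - 1)*(h^4 - 16*h^3 + 93*h^2 - 230*h + 200) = (h - 5)*(h - 1)*(h^3 - 11*h^2 + 38*h - 40) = (h - 5)^2*(h - 1)*(h^2 - 6*h + 8) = (h - 5)^2*(h - 4)*(h - 1)*(h - 2)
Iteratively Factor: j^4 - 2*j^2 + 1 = (j - 1)*(j^3 + j^2 - j - 1) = (j - 1)*(j + 1)*(j^2 - 1) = (j - 1)^2*(j + 1)*(j + 1)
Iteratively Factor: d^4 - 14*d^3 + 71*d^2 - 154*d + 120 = (d - 5)*(d^3 - 9*d^2 + 26*d - 24) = (d - 5)*(d - 2)*(d^2 - 7*d + 12) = (d - 5)*(d - 4)*(d - 2)*(d - 3)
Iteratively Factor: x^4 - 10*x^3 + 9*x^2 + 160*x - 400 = (x - 4)*(x^3 - 6*x^2 - 15*x + 100) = (x - 4)*(x + 4)*(x^2 - 10*x + 25) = (x - 5)*(x - 4)*(x + 4)*(x - 5)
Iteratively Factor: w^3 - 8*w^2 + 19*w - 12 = (w - 4)*(w^2 - 4*w + 3) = (w - 4)*(w - 3)*(w - 1)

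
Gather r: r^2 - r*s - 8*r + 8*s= r^2 + r*(-s - 8) + 8*s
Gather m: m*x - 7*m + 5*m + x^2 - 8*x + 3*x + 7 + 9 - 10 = m*(x - 2) + x^2 - 5*x + 6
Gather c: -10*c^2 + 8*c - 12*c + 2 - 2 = -10*c^2 - 4*c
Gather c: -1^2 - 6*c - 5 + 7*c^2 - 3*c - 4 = 7*c^2 - 9*c - 10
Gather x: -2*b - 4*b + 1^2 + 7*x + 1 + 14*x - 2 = -6*b + 21*x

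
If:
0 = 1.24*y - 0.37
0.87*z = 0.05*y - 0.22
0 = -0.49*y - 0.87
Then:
No Solution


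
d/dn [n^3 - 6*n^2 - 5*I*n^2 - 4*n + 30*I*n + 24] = 3*n^2 - 12*n - 10*I*n - 4 + 30*I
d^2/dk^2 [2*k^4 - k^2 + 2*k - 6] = 24*k^2 - 2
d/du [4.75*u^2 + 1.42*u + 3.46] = 9.5*u + 1.42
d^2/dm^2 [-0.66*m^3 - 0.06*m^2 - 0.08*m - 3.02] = -3.96*m - 0.12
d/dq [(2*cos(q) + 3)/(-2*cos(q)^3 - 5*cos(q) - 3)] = -(6*cos(q) + 9*cos(2*q) + 2*cos(3*q) + 18)*sin(q)/(2*cos(q)^3 + 5*cos(q) + 3)^2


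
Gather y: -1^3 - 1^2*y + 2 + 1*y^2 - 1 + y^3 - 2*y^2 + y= y^3 - y^2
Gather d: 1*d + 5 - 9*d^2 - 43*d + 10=-9*d^2 - 42*d + 15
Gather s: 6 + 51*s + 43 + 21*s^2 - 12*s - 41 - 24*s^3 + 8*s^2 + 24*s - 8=-24*s^3 + 29*s^2 + 63*s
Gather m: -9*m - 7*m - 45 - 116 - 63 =-16*m - 224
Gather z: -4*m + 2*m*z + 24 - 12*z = -4*m + z*(2*m - 12) + 24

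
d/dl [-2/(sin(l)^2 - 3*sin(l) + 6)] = 2*(2*sin(l) - 3)*cos(l)/(sin(l)^2 - 3*sin(l) + 6)^2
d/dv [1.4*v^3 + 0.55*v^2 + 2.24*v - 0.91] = 4.2*v^2 + 1.1*v + 2.24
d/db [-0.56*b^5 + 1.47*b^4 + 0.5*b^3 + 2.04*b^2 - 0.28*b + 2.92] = -2.8*b^4 + 5.88*b^3 + 1.5*b^2 + 4.08*b - 0.28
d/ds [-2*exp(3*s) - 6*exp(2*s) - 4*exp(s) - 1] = (-6*exp(2*s) - 12*exp(s) - 4)*exp(s)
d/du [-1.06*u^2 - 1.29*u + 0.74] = -2.12*u - 1.29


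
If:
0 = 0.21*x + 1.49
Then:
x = -7.10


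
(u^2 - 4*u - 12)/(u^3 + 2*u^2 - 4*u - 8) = (u - 6)/(u^2 - 4)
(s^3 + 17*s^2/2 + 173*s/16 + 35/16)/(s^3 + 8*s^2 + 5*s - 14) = (s^2 + 3*s/2 + 5/16)/(s^2 + s - 2)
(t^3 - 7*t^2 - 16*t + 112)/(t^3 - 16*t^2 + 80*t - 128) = (t^2 - 3*t - 28)/(t^2 - 12*t + 32)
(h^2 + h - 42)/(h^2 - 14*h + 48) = (h + 7)/(h - 8)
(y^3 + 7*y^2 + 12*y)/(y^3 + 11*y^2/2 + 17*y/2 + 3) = 2*y*(y + 4)/(2*y^2 + 5*y + 2)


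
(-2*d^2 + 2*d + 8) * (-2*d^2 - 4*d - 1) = 4*d^4 + 4*d^3 - 22*d^2 - 34*d - 8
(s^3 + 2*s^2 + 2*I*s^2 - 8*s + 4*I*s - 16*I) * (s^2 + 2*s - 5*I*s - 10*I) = s^5 + 4*s^4 - 3*I*s^4 + 6*s^3 - 12*I*s^3 + 24*s^2 + 12*I*s^2 - 40*s + 48*I*s - 160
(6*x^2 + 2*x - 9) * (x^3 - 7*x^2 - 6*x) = 6*x^5 - 40*x^4 - 59*x^3 + 51*x^2 + 54*x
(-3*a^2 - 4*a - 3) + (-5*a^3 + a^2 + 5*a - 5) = -5*a^3 - 2*a^2 + a - 8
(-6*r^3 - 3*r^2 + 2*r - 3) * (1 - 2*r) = 12*r^4 - 7*r^2 + 8*r - 3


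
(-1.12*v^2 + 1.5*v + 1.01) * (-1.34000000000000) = 1.5008*v^2 - 2.01*v - 1.3534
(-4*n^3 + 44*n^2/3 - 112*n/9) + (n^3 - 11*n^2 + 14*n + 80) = -3*n^3 + 11*n^2/3 + 14*n/9 + 80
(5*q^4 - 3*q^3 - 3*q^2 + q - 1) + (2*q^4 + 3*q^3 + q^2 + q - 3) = 7*q^4 - 2*q^2 + 2*q - 4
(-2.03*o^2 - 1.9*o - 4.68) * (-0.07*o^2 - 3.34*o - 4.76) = 0.1421*o^4 + 6.9132*o^3 + 16.3364*o^2 + 24.6752*o + 22.2768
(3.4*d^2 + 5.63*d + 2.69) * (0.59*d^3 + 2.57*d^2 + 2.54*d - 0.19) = 2.006*d^5 + 12.0597*d^4 + 24.6922*d^3 + 20.5675*d^2 + 5.7629*d - 0.5111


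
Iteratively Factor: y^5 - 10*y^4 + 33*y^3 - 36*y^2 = (y - 3)*(y^4 - 7*y^3 + 12*y^2) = y*(y - 3)*(y^3 - 7*y^2 + 12*y) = y^2*(y - 3)*(y^2 - 7*y + 12) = y^2*(y - 4)*(y - 3)*(y - 3)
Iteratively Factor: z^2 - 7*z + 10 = (z - 2)*(z - 5)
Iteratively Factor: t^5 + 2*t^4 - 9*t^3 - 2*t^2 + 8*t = (t + 4)*(t^4 - 2*t^3 - t^2 + 2*t) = (t + 1)*(t + 4)*(t^3 - 3*t^2 + 2*t) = (t - 2)*(t + 1)*(t + 4)*(t^2 - t) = (t - 2)*(t - 1)*(t + 1)*(t + 4)*(t)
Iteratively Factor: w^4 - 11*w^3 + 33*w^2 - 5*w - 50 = (w - 5)*(w^3 - 6*w^2 + 3*w + 10) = (w - 5)*(w + 1)*(w^2 - 7*w + 10) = (w - 5)^2*(w + 1)*(w - 2)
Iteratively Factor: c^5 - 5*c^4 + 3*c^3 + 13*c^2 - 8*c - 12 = (c + 1)*(c^4 - 6*c^3 + 9*c^2 + 4*c - 12) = (c - 3)*(c + 1)*(c^3 - 3*c^2 + 4) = (c - 3)*(c - 2)*(c + 1)*(c^2 - c - 2) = (c - 3)*(c - 2)*(c + 1)^2*(c - 2)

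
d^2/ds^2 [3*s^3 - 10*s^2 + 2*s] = 18*s - 20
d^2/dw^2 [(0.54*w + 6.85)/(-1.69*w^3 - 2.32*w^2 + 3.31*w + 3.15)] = (-9.253764*w^5 - 247.474812*w^4 - 441.574084*w^3 - 25.80363*w^2 + 73.14135*w - 238.95755)/(4.826809*w^9 + 19.878456*w^8 - 1.072305*w^7 - 92.370065*w^6 - 72.002925*w^5 + 131.115486*w^4 + 159.179264*w^3 - 34.474545*w^2 - 98.530425*w - 31.255875)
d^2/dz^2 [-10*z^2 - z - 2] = -20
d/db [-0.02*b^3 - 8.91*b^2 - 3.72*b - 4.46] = -0.06*b^2 - 17.82*b - 3.72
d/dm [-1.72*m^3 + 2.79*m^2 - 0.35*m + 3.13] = -5.16*m^2 + 5.58*m - 0.35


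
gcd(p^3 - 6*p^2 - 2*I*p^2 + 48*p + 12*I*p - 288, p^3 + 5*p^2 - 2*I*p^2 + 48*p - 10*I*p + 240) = p^2 - 2*I*p + 48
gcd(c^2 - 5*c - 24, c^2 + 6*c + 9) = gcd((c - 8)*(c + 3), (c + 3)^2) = c + 3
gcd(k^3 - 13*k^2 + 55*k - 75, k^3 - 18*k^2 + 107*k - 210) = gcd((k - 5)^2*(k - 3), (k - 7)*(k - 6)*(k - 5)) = k - 5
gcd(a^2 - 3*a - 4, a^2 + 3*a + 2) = a + 1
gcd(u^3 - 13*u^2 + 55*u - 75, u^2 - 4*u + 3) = u - 3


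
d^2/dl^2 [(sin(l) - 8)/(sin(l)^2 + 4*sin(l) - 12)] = (-9*sin(l)^5 + 36*sin(l)^4 + 416*sin(l)^2 + 289*sin(l)/2 - 9*sin(3*l) + sin(5*l)/2 - 352)/((sin(l) - 2)^3*(sin(l) + 6)^3)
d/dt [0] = 0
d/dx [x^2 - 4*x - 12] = 2*x - 4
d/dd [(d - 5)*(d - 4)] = 2*d - 9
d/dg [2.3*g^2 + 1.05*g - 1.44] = 4.6*g + 1.05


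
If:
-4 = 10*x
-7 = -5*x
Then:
No Solution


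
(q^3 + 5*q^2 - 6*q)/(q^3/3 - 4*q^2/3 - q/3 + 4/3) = 3*q*(q + 6)/(q^2 - 3*q - 4)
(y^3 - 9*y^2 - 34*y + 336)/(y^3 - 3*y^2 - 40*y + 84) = (y - 8)/(y - 2)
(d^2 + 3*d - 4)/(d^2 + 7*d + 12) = (d - 1)/(d + 3)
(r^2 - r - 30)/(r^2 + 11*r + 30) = (r - 6)/(r + 6)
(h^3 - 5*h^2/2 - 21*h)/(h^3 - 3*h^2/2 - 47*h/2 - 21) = h/(h + 1)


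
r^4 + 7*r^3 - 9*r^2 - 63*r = r*(r - 3)*(r + 3)*(r + 7)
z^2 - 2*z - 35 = (z - 7)*(z + 5)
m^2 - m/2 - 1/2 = (m - 1)*(m + 1/2)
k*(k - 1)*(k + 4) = k^3 + 3*k^2 - 4*k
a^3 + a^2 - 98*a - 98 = (a + 1)*(a - 7*sqrt(2))*(a + 7*sqrt(2))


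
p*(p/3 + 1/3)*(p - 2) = p^3/3 - p^2/3 - 2*p/3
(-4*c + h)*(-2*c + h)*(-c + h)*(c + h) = -8*c^4 + 6*c^3*h + 7*c^2*h^2 - 6*c*h^3 + h^4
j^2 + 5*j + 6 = (j + 2)*(j + 3)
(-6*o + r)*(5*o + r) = -30*o^2 - o*r + r^2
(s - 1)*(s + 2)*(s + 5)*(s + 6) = s^4 + 12*s^3 + 39*s^2 + 8*s - 60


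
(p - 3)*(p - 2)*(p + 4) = p^3 - p^2 - 14*p + 24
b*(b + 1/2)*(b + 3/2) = b^3 + 2*b^2 + 3*b/4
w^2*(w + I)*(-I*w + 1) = -I*w^4 + 2*w^3 + I*w^2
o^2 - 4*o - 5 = (o - 5)*(o + 1)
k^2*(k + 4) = k^3 + 4*k^2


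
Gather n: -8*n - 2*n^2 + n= -2*n^2 - 7*n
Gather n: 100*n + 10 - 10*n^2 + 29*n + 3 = -10*n^2 + 129*n + 13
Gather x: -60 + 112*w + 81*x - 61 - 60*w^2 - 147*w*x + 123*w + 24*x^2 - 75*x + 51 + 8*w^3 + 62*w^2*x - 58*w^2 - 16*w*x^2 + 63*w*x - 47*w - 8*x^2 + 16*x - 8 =8*w^3 - 118*w^2 + 188*w + x^2*(16 - 16*w) + x*(62*w^2 - 84*w + 22) - 78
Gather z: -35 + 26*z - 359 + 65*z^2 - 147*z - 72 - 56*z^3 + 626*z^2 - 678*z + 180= -56*z^3 + 691*z^2 - 799*z - 286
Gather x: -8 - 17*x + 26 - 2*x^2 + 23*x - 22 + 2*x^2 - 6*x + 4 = 0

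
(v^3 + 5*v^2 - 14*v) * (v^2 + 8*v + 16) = v^5 + 13*v^4 + 42*v^3 - 32*v^2 - 224*v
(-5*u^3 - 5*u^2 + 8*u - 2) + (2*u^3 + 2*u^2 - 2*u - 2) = -3*u^3 - 3*u^2 + 6*u - 4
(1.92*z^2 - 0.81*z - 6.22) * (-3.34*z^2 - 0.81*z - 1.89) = -6.4128*z^4 + 1.1502*z^3 + 17.8021*z^2 + 6.5691*z + 11.7558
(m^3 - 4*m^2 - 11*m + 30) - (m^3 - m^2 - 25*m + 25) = -3*m^2 + 14*m + 5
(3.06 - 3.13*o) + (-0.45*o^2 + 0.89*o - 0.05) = -0.45*o^2 - 2.24*o + 3.01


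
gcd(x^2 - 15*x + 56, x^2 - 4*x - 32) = x - 8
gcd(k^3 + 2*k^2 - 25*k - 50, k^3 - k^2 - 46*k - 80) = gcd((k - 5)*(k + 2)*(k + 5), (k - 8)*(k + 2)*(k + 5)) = k^2 + 7*k + 10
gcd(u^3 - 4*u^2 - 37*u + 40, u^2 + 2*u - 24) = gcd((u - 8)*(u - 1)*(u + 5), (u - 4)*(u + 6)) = 1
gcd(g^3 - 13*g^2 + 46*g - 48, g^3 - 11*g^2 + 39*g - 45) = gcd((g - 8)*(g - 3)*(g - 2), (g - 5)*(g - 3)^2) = g - 3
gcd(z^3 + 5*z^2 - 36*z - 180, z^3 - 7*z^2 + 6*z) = z - 6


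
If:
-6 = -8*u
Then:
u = 3/4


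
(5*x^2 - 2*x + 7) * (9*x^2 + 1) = 45*x^4 - 18*x^3 + 68*x^2 - 2*x + 7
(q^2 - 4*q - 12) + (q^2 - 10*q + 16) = 2*q^2 - 14*q + 4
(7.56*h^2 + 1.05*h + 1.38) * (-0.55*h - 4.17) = -4.158*h^3 - 32.1027*h^2 - 5.1375*h - 5.7546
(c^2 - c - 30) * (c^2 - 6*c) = c^4 - 7*c^3 - 24*c^2 + 180*c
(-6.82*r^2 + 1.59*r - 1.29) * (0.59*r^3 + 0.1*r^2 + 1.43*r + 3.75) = -4.0238*r^5 + 0.2561*r^4 - 10.3547*r^3 - 23.4303*r^2 + 4.1178*r - 4.8375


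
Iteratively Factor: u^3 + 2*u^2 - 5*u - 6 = (u + 1)*(u^2 + u - 6) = (u - 2)*(u + 1)*(u + 3)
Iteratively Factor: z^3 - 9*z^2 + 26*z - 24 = (z - 3)*(z^2 - 6*z + 8) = (z - 3)*(z - 2)*(z - 4)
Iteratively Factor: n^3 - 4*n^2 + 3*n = (n - 3)*(n^2 - n) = (n - 3)*(n - 1)*(n)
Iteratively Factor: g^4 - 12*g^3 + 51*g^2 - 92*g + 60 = (g - 3)*(g^3 - 9*g^2 + 24*g - 20) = (g - 3)*(g - 2)*(g^2 - 7*g + 10) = (g - 3)*(g - 2)^2*(g - 5)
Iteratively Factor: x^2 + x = (x)*(x + 1)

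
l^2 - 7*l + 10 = (l - 5)*(l - 2)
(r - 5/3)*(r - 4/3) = r^2 - 3*r + 20/9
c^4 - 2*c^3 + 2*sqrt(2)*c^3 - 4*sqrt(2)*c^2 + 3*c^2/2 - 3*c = c*(c - 2)*(c + sqrt(2)/2)*(c + 3*sqrt(2)/2)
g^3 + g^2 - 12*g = g*(g - 3)*(g + 4)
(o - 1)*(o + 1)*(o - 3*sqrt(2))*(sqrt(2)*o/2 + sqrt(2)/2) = sqrt(2)*o^4/2 - 3*o^3 + sqrt(2)*o^3/2 - 3*o^2 - sqrt(2)*o^2/2 - sqrt(2)*o/2 + 3*o + 3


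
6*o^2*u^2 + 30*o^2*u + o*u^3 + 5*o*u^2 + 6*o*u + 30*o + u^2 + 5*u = (6*o + u)*(u + 5)*(o*u + 1)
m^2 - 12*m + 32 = (m - 8)*(m - 4)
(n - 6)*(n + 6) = n^2 - 36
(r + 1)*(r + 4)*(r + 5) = r^3 + 10*r^2 + 29*r + 20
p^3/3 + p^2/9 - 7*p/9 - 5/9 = (p/3 + 1/3)*(p - 5/3)*(p + 1)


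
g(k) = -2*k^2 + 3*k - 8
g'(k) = 3 - 4*k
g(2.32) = -11.80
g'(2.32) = -6.28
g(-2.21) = -24.40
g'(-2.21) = 11.84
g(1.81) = -9.12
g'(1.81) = -4.24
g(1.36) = -7.62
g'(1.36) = -2.44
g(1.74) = -8.84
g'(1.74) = -3.96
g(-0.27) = -8.96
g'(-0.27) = 4.08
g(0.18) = -7.52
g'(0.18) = 2.28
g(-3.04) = -35.60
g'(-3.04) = 15.16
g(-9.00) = -197.00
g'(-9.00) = 39.00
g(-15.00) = -503.00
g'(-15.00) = 63.00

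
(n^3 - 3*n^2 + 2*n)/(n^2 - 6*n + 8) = n*(n - 1)/(n - 4)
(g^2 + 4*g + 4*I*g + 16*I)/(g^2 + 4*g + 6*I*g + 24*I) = (g + 4*I)/(g + 6*I)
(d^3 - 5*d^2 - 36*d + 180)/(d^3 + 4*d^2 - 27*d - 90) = (d - 6)/(d + 3)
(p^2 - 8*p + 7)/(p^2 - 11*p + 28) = (p - 1)/(p - 4)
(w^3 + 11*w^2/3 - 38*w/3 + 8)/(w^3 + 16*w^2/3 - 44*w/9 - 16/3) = 3*(w - 1)/(3*w + 2)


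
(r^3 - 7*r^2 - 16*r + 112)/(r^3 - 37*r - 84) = (r - 4)/(r + 3)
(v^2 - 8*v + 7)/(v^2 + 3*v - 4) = (v - 7)/(v + 4)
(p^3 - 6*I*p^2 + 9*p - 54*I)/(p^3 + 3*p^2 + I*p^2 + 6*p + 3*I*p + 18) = (p^2 - 9*I*p - 18)/(p^2 + p*(3 - 2*I) - 6*I)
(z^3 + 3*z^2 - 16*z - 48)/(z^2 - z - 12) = z + 4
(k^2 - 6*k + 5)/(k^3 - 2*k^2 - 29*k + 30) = (k - 5)/(k^2 - k - 30)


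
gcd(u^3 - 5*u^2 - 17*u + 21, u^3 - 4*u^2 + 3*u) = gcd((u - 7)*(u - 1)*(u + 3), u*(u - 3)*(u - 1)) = u - 1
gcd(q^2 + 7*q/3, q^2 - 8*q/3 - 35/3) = q + 7/3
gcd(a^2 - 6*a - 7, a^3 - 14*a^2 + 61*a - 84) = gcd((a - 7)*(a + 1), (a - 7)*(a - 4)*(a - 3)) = a - 7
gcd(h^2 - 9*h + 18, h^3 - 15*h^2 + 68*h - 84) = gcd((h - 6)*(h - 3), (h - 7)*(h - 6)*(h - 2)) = h - 6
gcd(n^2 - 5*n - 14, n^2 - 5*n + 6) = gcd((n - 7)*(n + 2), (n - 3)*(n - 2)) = 1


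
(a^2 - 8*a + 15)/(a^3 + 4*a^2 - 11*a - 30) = (a - 5)/(a^2 + 7*a + 10)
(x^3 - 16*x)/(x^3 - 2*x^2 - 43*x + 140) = x*(x + 4)/(x^2 + 2*x - 35)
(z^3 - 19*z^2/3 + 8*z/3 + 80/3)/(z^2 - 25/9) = 3*(z^2 - 8*z + 16)/(3*z - 5)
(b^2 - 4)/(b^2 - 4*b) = (b^2 - 4)/(b*(b - 4))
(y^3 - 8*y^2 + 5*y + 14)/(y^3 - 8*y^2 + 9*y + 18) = (y^2 - 9*y + 14)/(y^2 - 9*y + 18)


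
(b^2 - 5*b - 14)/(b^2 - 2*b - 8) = (b - 7)/(b - 4)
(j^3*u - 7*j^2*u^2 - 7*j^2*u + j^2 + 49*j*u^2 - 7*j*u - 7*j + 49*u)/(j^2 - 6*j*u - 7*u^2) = (j^2*u - 7*j*u + j - 7)/(j + u)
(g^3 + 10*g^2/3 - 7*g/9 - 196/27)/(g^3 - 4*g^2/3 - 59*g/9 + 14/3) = (9*g^2 + 9*g - 28)/(3*(3*g^2 - 11*g + 6))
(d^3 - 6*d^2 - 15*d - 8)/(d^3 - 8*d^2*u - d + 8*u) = (-d^2 + 7*d + 8)/(-d^2 + 8*d*u + d - 8*u)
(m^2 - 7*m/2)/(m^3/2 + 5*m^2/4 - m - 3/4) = 2*m*(2*m - 7)/(2*m^3 + 5*m^2 - 4*m - 3)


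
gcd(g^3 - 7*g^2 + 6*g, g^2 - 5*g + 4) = g - 1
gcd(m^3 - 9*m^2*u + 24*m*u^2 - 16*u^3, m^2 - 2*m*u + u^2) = -m + u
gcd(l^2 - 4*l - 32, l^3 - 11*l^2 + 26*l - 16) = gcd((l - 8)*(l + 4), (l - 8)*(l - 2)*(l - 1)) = l - 8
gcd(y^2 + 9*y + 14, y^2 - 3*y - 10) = y + 2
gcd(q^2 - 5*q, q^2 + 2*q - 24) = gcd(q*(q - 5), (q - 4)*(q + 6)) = 1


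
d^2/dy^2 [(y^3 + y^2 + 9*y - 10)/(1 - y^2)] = 2*(-10*y^3 + 27*y^2 - 30*y + 9)/(y^6 - 3*y^4 + 3*y^2 - 1)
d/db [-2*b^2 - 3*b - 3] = -4*b - 3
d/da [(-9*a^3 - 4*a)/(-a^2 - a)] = (9*a^2 + 18*a - 4)/(a^2 + 2*a + 1)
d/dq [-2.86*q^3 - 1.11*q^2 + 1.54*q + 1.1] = -8.58*q^2 - 2.22*q + 1.54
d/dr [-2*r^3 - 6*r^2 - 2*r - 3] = -6*r^2 - 12*r - 2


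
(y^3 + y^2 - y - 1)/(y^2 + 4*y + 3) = (y^2 - 1)/(y + 3)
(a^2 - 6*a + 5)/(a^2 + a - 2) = (a - 5)/(a + 2)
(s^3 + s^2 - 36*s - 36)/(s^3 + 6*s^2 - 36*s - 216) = (s + 1)/(s + 6)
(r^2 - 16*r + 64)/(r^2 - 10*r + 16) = (r - 8)/(r - 2)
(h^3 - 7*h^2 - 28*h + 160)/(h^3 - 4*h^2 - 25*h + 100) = (h - 8)/(h - 5)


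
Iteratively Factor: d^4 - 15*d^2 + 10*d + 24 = (d + 4)*(d^3 - 4*d^2 + d + 6) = (d - 2)*(d + 4)*(d^2 - 2*d - 3) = (d - 2)*(d + 1)*(d + 4)*(d - 3)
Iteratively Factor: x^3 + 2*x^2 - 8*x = (x + 4)*(x^2 - 2*x) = x*(x + 4)*(x - 2)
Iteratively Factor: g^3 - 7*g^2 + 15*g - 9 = (g - 3)*(g^2 - 4*g + 3) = (g - 3)*(g - 1)*(g - 3)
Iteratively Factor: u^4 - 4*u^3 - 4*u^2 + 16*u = (u + 2)*(u^3 - 6*u^2 + 8*u) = u*(u + 2)*(u^2 - 6*u + 8) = u*(u - 2)*(u + 2)*(u - 4)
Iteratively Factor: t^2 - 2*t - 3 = (t + 1)*(t - 3)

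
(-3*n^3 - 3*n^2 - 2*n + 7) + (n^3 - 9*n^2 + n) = -2*n^3 - 12*n^2 - n + 7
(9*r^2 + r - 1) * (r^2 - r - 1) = 9*r^4 - 8*r^3 - 11*r^2 + 1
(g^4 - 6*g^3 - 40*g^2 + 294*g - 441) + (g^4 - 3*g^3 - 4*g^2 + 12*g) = 2*g^4 - 9*g^3 - 44*g^2 + 306*g - 441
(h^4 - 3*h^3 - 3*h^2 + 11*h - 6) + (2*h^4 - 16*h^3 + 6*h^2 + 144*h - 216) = 3*h^4 - 19*h^3 + 3*h^2 + 155*h - 222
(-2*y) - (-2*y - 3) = 3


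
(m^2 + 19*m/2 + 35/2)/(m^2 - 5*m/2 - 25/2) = (m + 7)/(m - 5)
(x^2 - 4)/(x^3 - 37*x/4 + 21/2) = 4*(x + 2)/(4*x^2 + 8*x - 21)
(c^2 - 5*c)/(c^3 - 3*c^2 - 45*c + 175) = c/(c^2 + 2*c - 35)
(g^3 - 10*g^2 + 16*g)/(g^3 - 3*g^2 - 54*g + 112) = g/(g + 7)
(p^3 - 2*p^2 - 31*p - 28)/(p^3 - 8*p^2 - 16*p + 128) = (p^2 - 6*p - 7)/(p^2 - 12*p + 32)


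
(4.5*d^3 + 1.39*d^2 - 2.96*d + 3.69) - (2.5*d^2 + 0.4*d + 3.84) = 4.5*d^3 - 1.11*d^2 - 3.36*d - 0.15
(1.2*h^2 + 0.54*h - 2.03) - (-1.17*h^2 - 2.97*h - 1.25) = 2.37*h^2 + 3.51*h - 0.78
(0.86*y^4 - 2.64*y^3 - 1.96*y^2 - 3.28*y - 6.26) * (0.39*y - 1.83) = 0.3354*y^5 - 2.6034*y^4 + 4.0668*y^3 + 2.3076*y^2 + 3.561*y + 11.4558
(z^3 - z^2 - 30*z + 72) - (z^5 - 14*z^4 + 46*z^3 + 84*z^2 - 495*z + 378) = -z^5 + 14*z^4 - 45*z^3 - 85*z^2 + 465*z - 306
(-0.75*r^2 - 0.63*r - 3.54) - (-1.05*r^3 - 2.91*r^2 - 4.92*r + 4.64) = 1.05*r^3 + 2.16*r^2 + 4.29*r - 8.18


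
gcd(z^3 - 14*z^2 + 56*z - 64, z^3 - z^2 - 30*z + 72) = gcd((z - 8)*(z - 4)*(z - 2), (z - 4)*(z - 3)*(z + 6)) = z - 4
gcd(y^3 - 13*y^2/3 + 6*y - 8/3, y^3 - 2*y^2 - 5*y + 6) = y - 1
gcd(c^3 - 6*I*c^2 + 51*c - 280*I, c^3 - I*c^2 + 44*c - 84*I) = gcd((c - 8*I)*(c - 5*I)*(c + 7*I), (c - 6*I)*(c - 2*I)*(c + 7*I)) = c + 7*I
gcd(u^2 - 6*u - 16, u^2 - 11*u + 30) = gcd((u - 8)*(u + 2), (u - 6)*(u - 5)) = 1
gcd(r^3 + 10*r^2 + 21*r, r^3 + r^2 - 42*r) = r^2 + 7*r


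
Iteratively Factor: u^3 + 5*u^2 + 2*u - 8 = (u + 4)*(u^2 + u - 2) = (u + 2)*(u + 4)*(u - 1)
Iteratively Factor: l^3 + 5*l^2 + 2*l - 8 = (l + 2)*(l^2 + 3*l - 4) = (l - 1)*(l + 2)*(l + 4)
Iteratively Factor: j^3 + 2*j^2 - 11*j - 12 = (j + 4)*(j^2 - 2*j - 3) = (j - 3)*(j + 4)*(j + 1)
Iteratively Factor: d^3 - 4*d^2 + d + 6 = (d - 2)*(d^2 - 2*d - 3) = (d - 3)*(d - 2)*(d + 1)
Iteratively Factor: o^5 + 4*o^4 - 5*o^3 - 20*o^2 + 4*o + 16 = (o + 4)*(o^4 - 5*o^2 + 4) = (o - 1)*(o + 4)*(o^3 + o^2 - 4*o - 4) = (o - 1)*(o + 1)*(o + 4)*(o^2 - 4) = (o - 2)*(o - 1)*(o + 1)*(o + 4)*(o + 2)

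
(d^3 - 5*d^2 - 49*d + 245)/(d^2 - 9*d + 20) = (d^2 - 49)/(d - 4)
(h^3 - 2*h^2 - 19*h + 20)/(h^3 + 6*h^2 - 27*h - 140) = (h - 1)/(h + 7)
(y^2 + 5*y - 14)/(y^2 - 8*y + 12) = (y + 7)/(y - 6)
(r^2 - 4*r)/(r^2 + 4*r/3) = 3*(r - 4)/(3*r + 4)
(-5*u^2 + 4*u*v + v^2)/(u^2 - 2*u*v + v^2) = (-5*u - v)/(u - v)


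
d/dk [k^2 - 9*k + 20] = 2*k - 9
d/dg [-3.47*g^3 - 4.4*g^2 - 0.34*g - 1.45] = -10.41*g^2 - 8.8*g - 0.34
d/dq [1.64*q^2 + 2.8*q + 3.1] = 3.28*q + 2.8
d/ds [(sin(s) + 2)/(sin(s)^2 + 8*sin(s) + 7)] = (-4*sin(s) + cos(s)^2 - 10)*cos(s)/(sin(s)^2 + 8*sin(s) + 7)^2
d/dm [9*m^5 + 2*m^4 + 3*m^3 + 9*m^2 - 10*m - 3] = 45*m^4 + 8*m^3 + 9*m^2 + 18*m - 10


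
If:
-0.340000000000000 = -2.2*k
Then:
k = 0.15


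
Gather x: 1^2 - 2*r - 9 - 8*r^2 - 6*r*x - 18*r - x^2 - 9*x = -8*r^2 - 20*r - x^2 + x*(-6*r - 9) - 8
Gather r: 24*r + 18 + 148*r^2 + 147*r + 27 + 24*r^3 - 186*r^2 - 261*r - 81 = 24*r^3 - 38*r^2 - 90*r - 36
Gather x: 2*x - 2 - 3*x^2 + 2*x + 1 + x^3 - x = x^3 - 3*x^2 + 3*x - 1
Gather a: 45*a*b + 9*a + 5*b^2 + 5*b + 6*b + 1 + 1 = a*(45*b + 9) + 5*b^2 + 11*b + 2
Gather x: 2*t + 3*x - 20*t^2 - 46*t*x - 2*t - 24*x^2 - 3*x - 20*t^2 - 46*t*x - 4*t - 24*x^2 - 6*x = -40*t^2 - 4*t - 48*x^2 + x*(-92*t - 6)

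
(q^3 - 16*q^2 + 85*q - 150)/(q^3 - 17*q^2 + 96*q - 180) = (q - 5)/(q - 6)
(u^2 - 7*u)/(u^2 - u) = (u - 7)/(u - 1)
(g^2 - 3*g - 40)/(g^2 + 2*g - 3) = (g^2 - 3*g - 40)/(g^2 + 2*g - 3)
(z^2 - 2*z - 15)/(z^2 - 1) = (z^2 - 2*z - 15)/(z^2 - 1)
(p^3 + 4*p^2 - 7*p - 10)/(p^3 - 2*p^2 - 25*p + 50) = (p + 1)/(p - 5)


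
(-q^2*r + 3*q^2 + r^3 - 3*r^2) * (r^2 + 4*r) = -q^2*r^3 - q^2*r^2 + 12*q^2*r + r^5 + r^4 - 12*r^3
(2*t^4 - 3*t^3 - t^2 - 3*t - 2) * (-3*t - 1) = -6*t^5 + 7*t^4 + 6*t^3 + 10*t^2 + 9*t + 2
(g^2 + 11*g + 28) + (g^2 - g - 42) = 2*g^2 + 10*g - 14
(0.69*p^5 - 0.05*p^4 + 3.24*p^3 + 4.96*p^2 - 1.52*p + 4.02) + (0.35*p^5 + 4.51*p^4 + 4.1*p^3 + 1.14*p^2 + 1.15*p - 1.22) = 1.04*p^5 + 4.46*p^4 + 7.34*p^3 + 6.1*p^2 - 0.37*p + 2.8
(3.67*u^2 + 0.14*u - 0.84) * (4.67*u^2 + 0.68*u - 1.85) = 17.1389*u^4 + 3.1494*u^3 - 10.6171*u^2 - 0.8302*u + 1.554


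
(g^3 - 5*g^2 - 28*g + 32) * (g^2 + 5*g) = g^5 - 53*g^3 - 108*g^2 + 160*g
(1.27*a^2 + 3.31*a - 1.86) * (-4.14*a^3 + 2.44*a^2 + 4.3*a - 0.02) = -5.2578*a^5 - 10.6046*a^4 + 21.2378*a^3 + 9.6692*a^2 - 8.0642*a + 0.0372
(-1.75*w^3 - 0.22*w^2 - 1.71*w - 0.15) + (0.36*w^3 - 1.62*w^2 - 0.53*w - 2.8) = -1.39*w^3 - 1.84*w^2 - 2.24*w - 2.95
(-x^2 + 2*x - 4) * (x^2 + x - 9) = -x^4 + x^3 + 7*x^2 - 22*x + 36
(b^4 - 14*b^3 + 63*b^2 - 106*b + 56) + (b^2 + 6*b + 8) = b^4 - 14*b^3 + 64*b^2 - 100*b + 64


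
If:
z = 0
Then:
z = 0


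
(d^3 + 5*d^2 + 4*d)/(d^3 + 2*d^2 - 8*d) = (d + 1)/(d - 2)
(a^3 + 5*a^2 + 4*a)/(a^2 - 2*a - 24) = a*(a + 1)/(a - 6)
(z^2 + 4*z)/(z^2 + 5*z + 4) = z/(z + 1)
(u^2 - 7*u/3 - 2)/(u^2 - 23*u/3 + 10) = (3*u^2 - 7*u - 6)/(3*u^2 - 23*u + 30)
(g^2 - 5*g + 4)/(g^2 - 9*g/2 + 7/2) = 2*(g - 4)/(2*g - 7)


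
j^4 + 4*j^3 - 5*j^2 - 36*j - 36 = (j - 3)*(j + 2)^2*(j + 3)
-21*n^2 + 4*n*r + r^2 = (-3*n + r)*(7*n + r)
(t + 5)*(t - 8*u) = t^2 - 8*t*u + 5*t - 40*u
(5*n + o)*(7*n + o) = 35*n^2 + 12*n*o + o^2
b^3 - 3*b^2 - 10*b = b*(b - 5)*(b + 2)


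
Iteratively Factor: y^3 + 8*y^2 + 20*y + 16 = (y + 2)*(y^2 + 6*y + 8) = (y + 2)*(y + 4)*(y + 2)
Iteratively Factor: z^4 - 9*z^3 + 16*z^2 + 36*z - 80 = (z - 2)*(z^3 - 7*z^2 + 2*z + 40) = (z - 2)*(z + 2)*(z^2 - 9*z + 20) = (z - 4)*(z - 2)*(z + 2)*(z - 5)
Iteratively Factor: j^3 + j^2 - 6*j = (j + 3)*(j^2 - 2*j) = (j - 2)*(j + 3)*(j)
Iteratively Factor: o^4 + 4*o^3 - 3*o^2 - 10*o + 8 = (o - 1)*(o^3 + 5*o^2 + 2*o - 8) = (o - 1)*(o + 4)*(o^2 + o - 2) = (o - 1)^2*(o + 4)*(o + 2)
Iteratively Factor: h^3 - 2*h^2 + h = (h - 1)*(h^2 - h) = (h - 1)^2*(h)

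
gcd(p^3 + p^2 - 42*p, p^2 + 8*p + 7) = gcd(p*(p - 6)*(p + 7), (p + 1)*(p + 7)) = p + 7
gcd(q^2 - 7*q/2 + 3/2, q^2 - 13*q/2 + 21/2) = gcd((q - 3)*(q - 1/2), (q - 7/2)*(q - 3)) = q - 3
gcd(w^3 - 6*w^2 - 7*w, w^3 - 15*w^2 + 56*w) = w^2 - 7*w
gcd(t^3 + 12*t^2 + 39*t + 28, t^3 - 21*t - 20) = t^2 + 5*t + 4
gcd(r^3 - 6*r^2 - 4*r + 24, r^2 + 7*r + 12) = 1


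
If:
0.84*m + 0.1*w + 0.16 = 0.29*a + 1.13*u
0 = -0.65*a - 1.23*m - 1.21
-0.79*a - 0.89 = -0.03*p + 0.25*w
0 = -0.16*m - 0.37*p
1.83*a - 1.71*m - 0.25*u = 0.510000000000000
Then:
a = -0.47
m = -0.73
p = 0.32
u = -0.46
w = -2.03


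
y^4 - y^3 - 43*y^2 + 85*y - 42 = (y - 6)*(y - 1)^2*(y + 7)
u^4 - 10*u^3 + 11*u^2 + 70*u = u*(u - 7)*(u - 5)*(u + 2)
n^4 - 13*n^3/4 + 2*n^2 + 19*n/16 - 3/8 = (n - 2)*(n - 3/2)*(n - 1/4)*(n + 1/2)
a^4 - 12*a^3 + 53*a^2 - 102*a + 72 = (a - 4)*(a - 3)^2*(a - 2)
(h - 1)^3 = h^3 - 3*h^2 + 3*h - 1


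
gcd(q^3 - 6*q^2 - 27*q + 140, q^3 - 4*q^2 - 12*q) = 1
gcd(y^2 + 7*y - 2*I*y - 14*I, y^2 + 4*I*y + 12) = y - 2*I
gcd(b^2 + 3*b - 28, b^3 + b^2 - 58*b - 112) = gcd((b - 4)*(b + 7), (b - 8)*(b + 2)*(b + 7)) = b + 7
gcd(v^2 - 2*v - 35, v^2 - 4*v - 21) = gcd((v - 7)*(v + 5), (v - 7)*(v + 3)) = v - 7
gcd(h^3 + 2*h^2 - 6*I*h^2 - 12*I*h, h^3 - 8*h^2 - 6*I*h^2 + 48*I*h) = h^2 - 6*I*h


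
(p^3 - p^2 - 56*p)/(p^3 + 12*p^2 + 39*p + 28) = p*(p - 8)/(p^2 + 5*p + 4)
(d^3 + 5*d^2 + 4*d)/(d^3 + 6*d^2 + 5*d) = (d + 4)/(d + 5)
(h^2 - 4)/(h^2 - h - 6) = (h - 2)/(h - 3)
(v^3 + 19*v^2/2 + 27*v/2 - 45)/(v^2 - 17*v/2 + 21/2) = (v^2 + 11*v + 30)/(v - 7)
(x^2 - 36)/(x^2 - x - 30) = (x + 6)/(x + 5)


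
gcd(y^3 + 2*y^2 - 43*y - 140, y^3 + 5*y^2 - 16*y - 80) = y^2 + 9*y + 20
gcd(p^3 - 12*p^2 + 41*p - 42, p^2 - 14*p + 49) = p - 7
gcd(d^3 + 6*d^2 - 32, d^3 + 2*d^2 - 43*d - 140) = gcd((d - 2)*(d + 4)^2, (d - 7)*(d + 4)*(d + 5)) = d + 4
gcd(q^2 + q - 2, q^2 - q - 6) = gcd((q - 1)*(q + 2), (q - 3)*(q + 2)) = q + 2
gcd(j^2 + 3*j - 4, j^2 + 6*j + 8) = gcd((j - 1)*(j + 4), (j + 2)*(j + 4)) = j + 4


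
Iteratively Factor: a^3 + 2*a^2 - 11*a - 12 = (a - 3)*(a^2 + 5*a + 4) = (a - 3)*(a + 1)*(a + 4)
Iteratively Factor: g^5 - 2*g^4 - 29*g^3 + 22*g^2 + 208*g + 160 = (g + 2)*(g^4 - 4*g^3 - 21*g^2 + 64*g + 80) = (g - 5)*(g + 2)*(g^3 + g^2 - 16*g - 16) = (g - 5)*(g + 2)*(g + 4)*(g^2 - 3*g - 4) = (g - 5)*(g + 1)*(g + 2)*(g + 4)*(g - 4)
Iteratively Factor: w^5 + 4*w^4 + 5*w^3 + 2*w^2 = (w)*(w^4 + 4*w^3 + 5*w^2 + 2*w) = w*(w + 1)*(w^3 + 3*w^2 + 2*w) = w*(w + 1)*(w + 2)*(w^2 + w) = w*(w + 1)^2*(w + 2)*(w)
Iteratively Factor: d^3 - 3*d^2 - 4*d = (d)*(d^2 - 3*d - 4) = d*(d + 1)*(d - 4)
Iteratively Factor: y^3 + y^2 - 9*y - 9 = (y - 3)*(y^2 + 4*y + 3) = (y - 3)*(y + 3)*(y + 1)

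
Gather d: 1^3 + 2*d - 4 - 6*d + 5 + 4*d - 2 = 0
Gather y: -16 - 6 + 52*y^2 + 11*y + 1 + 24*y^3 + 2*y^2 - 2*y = 24*y^3 + 54*y^2 + 9*y - 21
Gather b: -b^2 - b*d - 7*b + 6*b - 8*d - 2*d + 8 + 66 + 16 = -b^2 + b*(-d - 1) - 10*d + 90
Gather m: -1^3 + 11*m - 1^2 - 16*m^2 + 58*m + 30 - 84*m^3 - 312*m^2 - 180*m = -84*m^3 - 328*m^2 - 111*m + 28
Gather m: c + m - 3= c + m - 3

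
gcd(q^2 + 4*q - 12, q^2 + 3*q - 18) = q + 6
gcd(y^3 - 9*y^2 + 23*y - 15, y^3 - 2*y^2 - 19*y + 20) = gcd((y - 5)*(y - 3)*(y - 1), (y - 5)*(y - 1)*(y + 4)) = y^2 - 6*y + 5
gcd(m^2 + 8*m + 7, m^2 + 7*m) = m + 7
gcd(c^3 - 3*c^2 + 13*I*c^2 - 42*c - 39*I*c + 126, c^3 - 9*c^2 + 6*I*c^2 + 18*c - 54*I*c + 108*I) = c^2 + c*(-3 + 6*I) - 18*I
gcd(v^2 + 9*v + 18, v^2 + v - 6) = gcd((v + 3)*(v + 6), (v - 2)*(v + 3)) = v + 3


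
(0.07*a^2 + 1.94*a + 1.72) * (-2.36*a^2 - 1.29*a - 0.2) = -0.1652*a^4 - 4.6687*a^3 - 6.5758*a^2 - 2.6068*a - 0.344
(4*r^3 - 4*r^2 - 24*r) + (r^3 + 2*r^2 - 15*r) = 5*r^3 - 2*r^2 - 39*r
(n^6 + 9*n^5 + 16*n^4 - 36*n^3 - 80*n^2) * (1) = n^6 + 9*n^5 + 16*n^4 - 36*n^3 - 80*n^2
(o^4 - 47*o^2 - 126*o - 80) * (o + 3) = o^5 + 3*o^4 - 47*o^3 - 267*o^2 - 458*o - 240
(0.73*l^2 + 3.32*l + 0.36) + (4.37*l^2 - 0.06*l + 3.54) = 5.1*l^2 + 3.26*l + 3.9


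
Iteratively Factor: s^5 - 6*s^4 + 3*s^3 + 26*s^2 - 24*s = (s - 4)*(s^4 - 2*s^3 - 5*s^2 + 6*s) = (s - 4)*(s + 2)*(s^3 - 4*s^2 + 3*s) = s*(s - 4)*(s + 2)*(s^2 - 4*s + 3) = s*(s - 4)*(s - 1)*(s + 2)*(s - 3)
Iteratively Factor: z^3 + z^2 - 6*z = (z - 2)*(z^2 + 3*z) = (z - 2)*(z + 3)*(z)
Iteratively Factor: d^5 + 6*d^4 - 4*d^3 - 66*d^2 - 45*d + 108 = (d - 1)*(d^4 + 7*d^3 + 3*d^2 - 63*d - 108) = (d - 3)*(d - 1)*(d^3 + 10*d^2 + 33*d + 36) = (d - 3)*(d - 1)*(d + 3)*(d^2 + 7*d + 12) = (d - 3)*(d - 1)*(d + 3)*(d + 4)*(d + 3)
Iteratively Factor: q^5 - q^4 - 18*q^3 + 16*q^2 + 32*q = (q - 2)*(q^4 + q^3 - 16*q^2 - 16*q) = (q - 2)*(q + 4)*(q^3 - 3*q^2 - 4*q) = (q - 2)*(q + 1)*(q + 4)*(q^2 - 4*q) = (q - 4)*(q - 2)*(q + 1)*(q + 4)*(q)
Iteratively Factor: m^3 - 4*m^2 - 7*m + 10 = (m - 1)*(m^2 - 3*m - 10) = (m - 1)*(m + 2)*(m - 5)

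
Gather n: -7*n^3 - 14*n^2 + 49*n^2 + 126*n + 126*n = -7*n^3 + 35*n^2 + 252*n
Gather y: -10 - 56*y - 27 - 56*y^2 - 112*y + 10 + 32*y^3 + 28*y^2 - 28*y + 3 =32*y^3 - 28*y^2 - 196*y - 24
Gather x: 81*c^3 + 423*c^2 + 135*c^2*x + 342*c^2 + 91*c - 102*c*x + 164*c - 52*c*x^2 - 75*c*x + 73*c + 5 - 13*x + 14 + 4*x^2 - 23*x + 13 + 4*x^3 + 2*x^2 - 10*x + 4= 81*c^3 + 765*c^2 + 328*c + 4*x^3 + x^2*(6 - 52*c) + x*(135*c^2 - 177*c - 46) + 36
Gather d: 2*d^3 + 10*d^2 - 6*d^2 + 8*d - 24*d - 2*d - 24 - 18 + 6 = 2*d^3 + 4*d^2 - 18*d - 36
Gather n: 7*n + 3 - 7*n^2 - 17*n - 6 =-7*n^2 - 10*n - 3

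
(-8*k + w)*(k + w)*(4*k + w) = -32*k^3 - 36*k^2*w - 3*k*w^2 + w^3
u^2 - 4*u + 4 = (u - 2)^2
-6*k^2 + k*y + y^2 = (-2*k + y)*(3*k + y)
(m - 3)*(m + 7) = m^2 + 4*m - 21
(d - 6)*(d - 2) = d^2 - 8*d + 12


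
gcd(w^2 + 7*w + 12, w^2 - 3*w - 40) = 1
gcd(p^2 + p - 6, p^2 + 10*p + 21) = p + 3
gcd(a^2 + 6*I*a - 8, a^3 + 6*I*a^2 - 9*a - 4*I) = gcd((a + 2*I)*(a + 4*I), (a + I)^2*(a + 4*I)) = a + 4*I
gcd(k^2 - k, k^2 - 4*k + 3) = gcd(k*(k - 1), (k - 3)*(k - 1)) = k - 1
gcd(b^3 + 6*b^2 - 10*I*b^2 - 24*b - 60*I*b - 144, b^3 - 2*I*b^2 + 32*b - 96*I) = b - 4*I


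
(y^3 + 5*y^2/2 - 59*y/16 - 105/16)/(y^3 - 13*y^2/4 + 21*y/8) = (4*y^2 + 17*y + 15)/(2*y*(2*y - 3))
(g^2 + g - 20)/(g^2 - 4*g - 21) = (-g^2 - g + 20)/(-g^2 + 4*g + 21)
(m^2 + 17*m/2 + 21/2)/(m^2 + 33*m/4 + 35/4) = 2*(2*m + 3)/(4*m + 5)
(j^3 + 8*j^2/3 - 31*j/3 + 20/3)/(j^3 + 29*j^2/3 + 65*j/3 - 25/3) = (3*j^2 - 7*j + 4)/(3*j^2 + 14*j - 5)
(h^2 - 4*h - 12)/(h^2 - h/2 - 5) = 2*(h - 6)/(2*h - 5)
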